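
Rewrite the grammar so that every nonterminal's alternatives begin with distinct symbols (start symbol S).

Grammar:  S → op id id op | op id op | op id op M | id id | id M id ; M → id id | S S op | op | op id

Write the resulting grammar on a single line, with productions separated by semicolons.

S has alternatives sharing prefix 'op id': factor to S → op id S' with S' → id op | op | op M.
S has alternatives sharing prefix 'id': factor to S → id S'' with S'' → id | M id.
M has alternatives sharing prefix 'op': factor to M → op M' with M' → ε | id.
S' has alternatives sharing prefix 'op': factor to S' → op S''' with S''' → ε | M.

S → op id S' | id S''; M → id id | S S op | op M'; S' → id op | op S'''; S'' → id | M id; M' → ε | id; S''' → ε | M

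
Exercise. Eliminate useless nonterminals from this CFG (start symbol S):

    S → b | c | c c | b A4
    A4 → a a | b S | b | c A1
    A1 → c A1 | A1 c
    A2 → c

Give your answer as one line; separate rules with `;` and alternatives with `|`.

Generating nonterminals: {A2, A4, S}.
Reachable from S after that: {A4, S}.
Removed useless symbols: {A1, A2} and every production mentioning them.

S → b | c | c c | b A4; A4 → a a | b S | b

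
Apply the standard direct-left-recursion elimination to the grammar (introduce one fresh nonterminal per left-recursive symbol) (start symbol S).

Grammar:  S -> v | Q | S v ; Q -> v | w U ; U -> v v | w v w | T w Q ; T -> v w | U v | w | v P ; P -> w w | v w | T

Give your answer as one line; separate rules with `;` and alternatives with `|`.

S -> v S' | Q S'; Q -> v | w U; U -> v v | w v w | T w Q; T -> v w | U v | w | v P; P -> w w | v w | T; S' -> v S' | ε

Left recursion appears on S.
For S: α = {v}, β = {v, Q}. Rewrite as S → β S' and S' → α S' | ε.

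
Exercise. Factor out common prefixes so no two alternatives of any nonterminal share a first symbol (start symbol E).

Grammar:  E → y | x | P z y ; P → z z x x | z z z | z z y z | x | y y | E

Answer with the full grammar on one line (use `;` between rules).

E → y | x | P z y; P → x | y y | E | z z P'; P' → x x | z | y z

P has alternatives sharing prefix 'z z': factor to P → z z P' with P' → x x | z | y z.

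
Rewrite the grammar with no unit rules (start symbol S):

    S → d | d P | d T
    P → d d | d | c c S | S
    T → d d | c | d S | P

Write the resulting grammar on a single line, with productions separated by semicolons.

Unit pairs: P ⇒* {S}; T ⇒* {P, S}.
For every A with A ⇒* B via unit rules, add B's non-unit alternatives to A; then delete every rule of the form X → Y.

S → d | d P | d T; P → d | d P | d T | d d | c c S; T → d | d P | d T | d d | c c S | c | d S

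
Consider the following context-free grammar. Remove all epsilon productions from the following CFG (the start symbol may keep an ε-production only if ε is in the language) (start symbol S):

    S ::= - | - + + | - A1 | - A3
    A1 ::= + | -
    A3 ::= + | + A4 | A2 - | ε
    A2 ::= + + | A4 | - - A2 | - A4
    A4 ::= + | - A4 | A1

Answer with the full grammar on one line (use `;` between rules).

S ::= - | - + + | - A1 | - A3; A1 ::= + | -; A3 ::= + | + A4 | A2 -; A2 ::= + + | A4 | - - A2 | - A4; A4 ::= + | - A4 | A1

The nullable symbols are {A3}.
ε ∉ L(G), so no ε-production is kept.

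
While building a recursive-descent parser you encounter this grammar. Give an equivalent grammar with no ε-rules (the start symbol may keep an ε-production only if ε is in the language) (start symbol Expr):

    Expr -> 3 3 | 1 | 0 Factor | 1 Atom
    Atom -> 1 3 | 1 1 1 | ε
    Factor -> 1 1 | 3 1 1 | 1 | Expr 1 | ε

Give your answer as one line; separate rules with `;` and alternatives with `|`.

Nullable nonterminals: {Atom, Factor}.
ε ∉ L(G), so no ε-production is kept.
Expand every rule over subsets of its nullable positions: Expr → 0 Factor gives 0 Factor | 0.

Expr -> 3 3 | 1 | 0 Factor | 0 | 1 Atom; Atom -> 1 3 | 1 1 1; Factor -> 1 1 | 3 1 1 | 1 | Expr 1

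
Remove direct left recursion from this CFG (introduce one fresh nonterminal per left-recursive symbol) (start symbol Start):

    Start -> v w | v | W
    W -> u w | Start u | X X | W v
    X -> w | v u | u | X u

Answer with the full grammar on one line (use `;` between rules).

Directly left-recursive nonterminals: W, X.
For W: α = {v}, β = {u w, Start u, X X}. Rewrite as W → β W1 and W1 → α W1 | ε.
For X: α = {u}, β = {w, v u, u}. Rewrite as X → β X1 and X1 → α X1 | ε.

Start -> v w | v | W; W -> u w W1 | Start u W1 | X X W1; X -> w X1 | v u X1 | u X1; W1 -> v W1 | ε; X1 -> u X1 | ε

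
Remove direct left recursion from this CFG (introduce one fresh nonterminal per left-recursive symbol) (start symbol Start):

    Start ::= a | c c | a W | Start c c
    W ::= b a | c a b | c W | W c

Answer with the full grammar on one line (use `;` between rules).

Start ::= a Start1 | c c Start1 | a W Start1; W ::= b a W1 | c a b W1 | c W W1; Start1 ::= c c Start1 | ε; W1 ::= c W1 | ε

Left recursion appears on Start, W.
For Start: α = {c c}, β = {a, c c, a W}. Rewrite as Start → β Start1 and Start1 → α Start1 | ε.
For W: α = {c}, β = {b a, c a b, c W}. Rewrite as W → β W1 and W1 → α W1 | ε.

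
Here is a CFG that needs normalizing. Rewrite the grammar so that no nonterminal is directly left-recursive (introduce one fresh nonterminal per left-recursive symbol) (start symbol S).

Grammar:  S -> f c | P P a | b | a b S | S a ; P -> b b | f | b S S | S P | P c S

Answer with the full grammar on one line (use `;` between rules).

S -> f c S' | P P a S' | b S' | a b S S'; P -> b b P' | f P' | b S S P' | S P P'; S' -> a S' | ε; P' -> c S P' | ε

Directly left-recursive nonterminals: S, P.
For S: α = {a}, β = {f c, P P a, b, a b S}. Rewrite as S → β S' and S' → α S' | ε.
For P: α = {c S}, β = {b b, f, b S S, S P}. Rewrite as P → β P' and P' → α P' | ε.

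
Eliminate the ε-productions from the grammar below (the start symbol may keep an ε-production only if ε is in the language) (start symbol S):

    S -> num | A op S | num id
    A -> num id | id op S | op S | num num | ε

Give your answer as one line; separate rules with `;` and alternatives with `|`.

S -> num | A op S | op S | num id; A -> num id | id op S | op S | num num

The nullable symbols are {A}.
ε ∉ L(G), so no ε-production is kept.
For each production, add variants omitting each subset of nullable occurrences: S → A op S gives A op S | op S.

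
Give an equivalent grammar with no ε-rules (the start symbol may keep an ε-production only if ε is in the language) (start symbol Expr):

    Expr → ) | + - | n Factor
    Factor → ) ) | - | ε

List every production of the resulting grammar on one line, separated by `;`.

Expr → ) | + - | n Factor | n; Factor → ) ) | -

The nullable symbols are {Factor}.
ε ∉ L(G), so no ε-production is kept.
Expand every rule over subsets of its nullable positions: Expr → n Factor gives n Factor | n.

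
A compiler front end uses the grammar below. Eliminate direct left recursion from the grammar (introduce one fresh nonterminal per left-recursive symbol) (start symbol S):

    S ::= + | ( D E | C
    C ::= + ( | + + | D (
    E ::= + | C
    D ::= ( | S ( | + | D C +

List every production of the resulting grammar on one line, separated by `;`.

Directly left-recursive nonterminal: D.
For D: α = {C +}, β = {(, S (, +}. Rewrite as D → β D' and D' → α D' | ε.

S ::= + | ( D E | C; C ::= + ( | + + | D (; E ::= + | C; D ::= ( D' | S ( D' | + D'; D' ::= C + D' | ε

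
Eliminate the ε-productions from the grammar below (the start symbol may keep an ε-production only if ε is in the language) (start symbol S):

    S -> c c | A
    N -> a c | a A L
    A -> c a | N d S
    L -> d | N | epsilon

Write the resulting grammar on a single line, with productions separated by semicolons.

Nullable set = {L}.
ε ∉ L(G), so no ε-production is kept.
For each production, add variants omitting each subset of nullable occurrences: N → a A L gives a A L | a A.

S -> c c | A; N -> a c | a A L | a A; A -> c a | N d S; L -> d | N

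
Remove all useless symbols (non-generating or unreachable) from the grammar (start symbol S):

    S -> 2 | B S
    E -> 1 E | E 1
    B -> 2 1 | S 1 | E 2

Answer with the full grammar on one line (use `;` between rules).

S -> 2 | B S; B -> 2 1 | S 1

Generating nonterminals: {B, S}.
Reachable from S after that: {B, S}.
Removed useless symbols: {E} and every production mentioning them.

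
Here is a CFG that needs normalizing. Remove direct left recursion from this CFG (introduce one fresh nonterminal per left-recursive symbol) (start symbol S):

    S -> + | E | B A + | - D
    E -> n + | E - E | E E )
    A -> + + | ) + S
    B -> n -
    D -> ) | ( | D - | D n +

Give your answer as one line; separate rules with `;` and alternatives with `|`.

S -> + | E | B A + | - D; E -> n + E'; A -> + + | ) + S; B -> n -; D -> ) D' | ( D'; E' -> - E E' | E ) E' | eps; D' -> - D' | n + D' | eps

E, D are directly left-recursive.
For E: α = {- E, E )}, β = {n +}. Rewrite as E → β E' and E' → α E' | ε.
For D: α = {-, n +}, β = {), (}. Rewrite as D → β D' and D' → α D' | ε.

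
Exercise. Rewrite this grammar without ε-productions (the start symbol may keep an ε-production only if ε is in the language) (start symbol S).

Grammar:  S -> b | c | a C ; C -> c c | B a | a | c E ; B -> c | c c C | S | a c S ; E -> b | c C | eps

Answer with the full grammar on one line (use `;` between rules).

S -> b | c | a C; C -> c c | B a | a | c E | c; B -> c | c c C | S | a c S; E -> b | c C

The nullable symbols are {E}.
ε ∉ L(G), so no ε-production is kept.
Expand every rule over subsets of its nullable positions: C → c E gives c E | c.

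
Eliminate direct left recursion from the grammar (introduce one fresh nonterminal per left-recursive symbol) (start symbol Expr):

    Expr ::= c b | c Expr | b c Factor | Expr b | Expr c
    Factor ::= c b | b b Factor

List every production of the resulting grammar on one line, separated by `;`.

Expr ::= c b Expr1 | c Expr Expr1 | b c Factor Expr1; Factor ::= c b | b b Factor; Expr1 ::= b Expr1 | c Expr1 | ε

Directly left-recursive nonterminal: Expr.
For Expr: α = {b, c}, β = {c b, c Expr, b c Factor}. Rewrite as Expr → β Expr1 and Expr1 → α Expr1 | ε.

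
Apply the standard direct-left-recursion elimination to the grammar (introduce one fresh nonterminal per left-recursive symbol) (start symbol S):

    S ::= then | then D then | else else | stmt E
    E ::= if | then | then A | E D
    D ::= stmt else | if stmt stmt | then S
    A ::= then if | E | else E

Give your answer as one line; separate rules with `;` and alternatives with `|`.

S ::= then | then D then | else else | stmt E; E ::= if E' | then E' | then A E'; D ::= stmt else | if stmt stmt | then S; A ::= then if | E | else E; E' ::= D E' | ε

Left recursion appears on E.
For E: α = {D}, β = {if, then, then A}. Rewrite as E → β E' and E' → α E' | ε.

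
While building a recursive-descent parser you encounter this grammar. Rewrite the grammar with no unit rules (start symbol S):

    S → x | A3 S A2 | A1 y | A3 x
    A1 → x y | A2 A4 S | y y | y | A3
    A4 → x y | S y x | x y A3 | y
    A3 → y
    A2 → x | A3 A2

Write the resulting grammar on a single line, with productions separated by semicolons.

Unit pairs: A1 ⇒* {A3}.
Replace each nonterminal's rules with the union of the non-unit rules of every nonterminal it unit-derives.

S → x | A3 S A2 | A1 y | A3 x; A1 → x y | A2 A4 S | y y | y; A4 → x y | S y x | x y A3 | y; A3 → y; A2 → x | A3 A2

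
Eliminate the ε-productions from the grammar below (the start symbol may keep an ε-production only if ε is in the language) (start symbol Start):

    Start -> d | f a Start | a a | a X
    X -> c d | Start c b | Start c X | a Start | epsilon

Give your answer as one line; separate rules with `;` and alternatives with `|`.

The nullable symbols are {X}.
ε ∉ L(G), so no ε-production is kept.
Add the nullable-subset variants: Start → a X gives a X | a. X → Start c X gives Start c X | Start c.

Start -> d | f a Start | a a | a X | a; X -> c d | Start c b | Start c X | Start c | a Start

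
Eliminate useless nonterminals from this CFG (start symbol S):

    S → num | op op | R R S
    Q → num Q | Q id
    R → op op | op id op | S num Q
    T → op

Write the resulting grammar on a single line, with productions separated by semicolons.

Generating nonterminals: {R, S, T}.
Reachable from S after that: {R, S}.
Removed useless symbols: {Q, T} and every production mentioning them.

S → num | op op | R R S; R → op op | op id op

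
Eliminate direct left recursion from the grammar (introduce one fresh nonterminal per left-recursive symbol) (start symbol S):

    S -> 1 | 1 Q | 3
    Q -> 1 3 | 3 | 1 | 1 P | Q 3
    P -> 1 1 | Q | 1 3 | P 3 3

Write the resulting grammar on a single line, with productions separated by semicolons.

Directly left-recursive nonterminals: Q, P.
For Q: α = {3}, β = {1 3, 3, 1, 1 P}. Rewrite as Q → β Q' and Q' → α Q' | ε.
For P: α = {3 3}, β = {1 1, Q, 1 3}. Rewrite as P → β P' and P' → α P' | ε.

S -> 1 | 1 Q | 3; Q -> 1 3 Q' | 3 Q' | 1 Q' | 1 P Q'; P -> 1 1 P' | Q P' | 1 3 P'; Q' -> 3 Q' | eps; P' -> 3 3 P' | eps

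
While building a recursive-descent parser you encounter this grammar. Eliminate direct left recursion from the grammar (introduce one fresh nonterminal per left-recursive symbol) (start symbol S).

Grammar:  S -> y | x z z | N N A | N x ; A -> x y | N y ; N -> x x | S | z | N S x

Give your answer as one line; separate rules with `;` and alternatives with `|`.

S -> y | x z z | N N A | N x; A -> x y | N y; N -> x x N' | S N' | z N'; N' -> S x N' | ε

Left recursion appears on N.
For N: α = {S x}, β = {x x, S, z}. Rewrite as N → β N' and N' → α N' | ε.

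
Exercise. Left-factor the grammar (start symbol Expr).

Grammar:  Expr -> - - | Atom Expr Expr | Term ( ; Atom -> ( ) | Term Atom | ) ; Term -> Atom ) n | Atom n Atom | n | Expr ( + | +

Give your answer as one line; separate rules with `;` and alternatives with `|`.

Expr -> - - | Atom Expr Expr | Term (; Atom -> ( ) | Term Atom | ); Term -> n | Expr ( + | + | Atom Term1; Term1 -> ) n | n Atom

Term has alternatives sharing prefix 'Atom': factor to Term → Atom Term1 with Term1 → ) n | n Atom.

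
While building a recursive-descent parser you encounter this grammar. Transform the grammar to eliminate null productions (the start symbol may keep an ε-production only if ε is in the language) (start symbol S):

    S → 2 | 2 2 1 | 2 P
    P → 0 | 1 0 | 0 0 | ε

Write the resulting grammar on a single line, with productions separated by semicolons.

Nullable nonterminals: {P}.
ε ∉ L(G), so no ε-production is kept.

S → 2 | 2 2 1 | 2 P; P → 0 | 1 0 | 0 0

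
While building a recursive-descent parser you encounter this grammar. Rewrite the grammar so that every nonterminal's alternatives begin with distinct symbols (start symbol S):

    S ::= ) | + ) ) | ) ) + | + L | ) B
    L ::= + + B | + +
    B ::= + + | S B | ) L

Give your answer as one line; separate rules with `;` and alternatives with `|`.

S has alternatives sharing prefix ')': factor to S → ) S' with S' → ε | ) + | B.
S has alternatives sharing prefix '+': factor to S → + S'' with S'' → ) ) | L.
L has alternatives sharing prefix '+ +': factor to L → + + L' with L' → B | ε.

S ::= ) S' | + S''; L ::= + + L'; B ::= + + | S B | ) L; S' ::= ε | ) + | B; S'' ::= ) ) | L; L' ::= B | ε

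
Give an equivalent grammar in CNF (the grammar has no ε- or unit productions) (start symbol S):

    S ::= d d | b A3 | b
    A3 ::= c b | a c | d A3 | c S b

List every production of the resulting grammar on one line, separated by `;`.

S ::= X1 X1 | X2 A3 | b; A3 ::= X3 X2 | X4 X3 | X1 A3 | X3 Y1; X1 ::= d; X2 ::= b; X3 ::= c; X4 ::= a; Y1 ::= S X2

Introduce a nonterminal for each terminal appearing in a rule of length ≥ 2: X1 → d, X2 → b, X3 → c, X4 → a.
Binarize each right-hand side of length ≥ 3 by chaining fresh nonterminals (Y1, Y2, …): affected rules were A3 → X3 S X2.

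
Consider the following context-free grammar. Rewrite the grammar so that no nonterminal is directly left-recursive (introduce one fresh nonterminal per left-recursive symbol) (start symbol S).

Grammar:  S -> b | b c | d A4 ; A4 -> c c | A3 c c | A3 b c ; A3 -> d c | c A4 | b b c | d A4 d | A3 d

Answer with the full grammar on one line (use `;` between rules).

Left recursion appears on A3.
For A3: α = {d}, β = {d c, c A4, b b c, d A4 d}. Rewrite as A3 → β A3' and A3' → α A3' | ε.

S -> b | b c | d A4; A4 -> c c | A3 c c | A3 b c; A3 -> d c A3' | c A4 A3' | b b c A3' | d A4 d A3'; A3' -> d A3' | ε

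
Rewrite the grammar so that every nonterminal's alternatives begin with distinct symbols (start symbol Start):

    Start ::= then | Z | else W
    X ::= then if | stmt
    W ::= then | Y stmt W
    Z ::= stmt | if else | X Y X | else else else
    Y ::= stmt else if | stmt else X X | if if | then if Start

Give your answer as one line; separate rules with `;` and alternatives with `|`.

Y has alternatives sharing prefix 'stmt else': factor to Y → stmt else Y1 with Y1 → if | X X.

Start ::= then | Z | else W; X ::= then if | stmt; W ::= then | Y stmt W; Z ::= stmt | if else | X Y X | else else else; Y ::= if if | then if Start | stmt else Y1; Y1 ::= if | X X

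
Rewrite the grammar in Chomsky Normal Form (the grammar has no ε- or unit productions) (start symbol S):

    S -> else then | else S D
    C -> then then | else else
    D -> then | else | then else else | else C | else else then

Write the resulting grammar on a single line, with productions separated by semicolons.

Introduce a nonterminal for each terminal appearing in a rule of length ≥ 2: X1 → else, X2 → then.
Binarize each right-hand side of length ≥ 3 by chaining fresh nonterminals (Y1, Y2, …): affected rules were S → X1 S D; D → X2 X1 X1; D → X1 X1 X2.

S -> X1 X2 | X1 Y1; C -> X2 X2 | X1 X1; D -> then | else | X2 Y2 | X1 C | X1 Y3; X1 -> else; X2 -> then; Y1 -> S D; Y2 -> X1 X1; Y3 -> X1 X2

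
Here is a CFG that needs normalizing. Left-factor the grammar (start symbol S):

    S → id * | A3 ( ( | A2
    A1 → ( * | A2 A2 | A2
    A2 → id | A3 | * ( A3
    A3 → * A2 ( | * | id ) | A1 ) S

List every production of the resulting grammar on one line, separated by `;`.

S → id * | A3 ( ( | A2; A1 → ( * | A2 A1'; A2 → id | A3 | * ( A3; A3 → id ) | A1 ) S | * A3'; A1' → A2 | ε; A3' → A2 ( | ε

A1 has alternatives sharing prefix 'A2': factor to A1 → A2 A1' with A1' → A2 | ε.
A3 has alternatives sharing prefix '*': factor to A3 → * A3' with A3' → A2 ( | ε.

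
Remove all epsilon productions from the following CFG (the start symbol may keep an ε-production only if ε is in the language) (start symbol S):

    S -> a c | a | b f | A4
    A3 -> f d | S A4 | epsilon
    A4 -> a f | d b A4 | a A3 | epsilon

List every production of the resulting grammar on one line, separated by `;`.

S -> a c | a | b f | A4 | epsilon; A3 -> f d | S A4 | S | A4; A4 -> a f | d b A4 | d b | a A3 | a

Nullable nonterminals: {A3, A4, S}.
ε ∈ L(G) since S is nullable, so keep S → ε.
Expand every rule over subsets of its nullable positions: A3 → S A4 gives S A4 | S | A4. A4 → d b A4 gives d b A4 | d b. A4 → a A3 gives a A3 | a.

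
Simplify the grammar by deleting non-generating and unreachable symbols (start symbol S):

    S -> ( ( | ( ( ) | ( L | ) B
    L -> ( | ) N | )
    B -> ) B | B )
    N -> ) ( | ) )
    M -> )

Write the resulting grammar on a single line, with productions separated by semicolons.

Generating nonterminals: {L, M, N, S}.
Reachable from S after that: {L, N, S}.
Removed useless symbols: {B, M} and every production mentioning them.

S -> ( ( | ( ( ) | ( L; L -> ( | ) N | ); N -> ) ( | ) )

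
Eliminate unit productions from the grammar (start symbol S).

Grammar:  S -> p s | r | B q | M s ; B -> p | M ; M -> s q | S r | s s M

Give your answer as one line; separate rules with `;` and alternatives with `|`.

S -> p s | r | B q | M s; B -> p | s q | S r | s s M; M -> s q | S r | s s M

Unit pairs: B ⇒* {M}.
For each unit pair (A, B), copy every non-unit production of B to A, then drop all unit productions.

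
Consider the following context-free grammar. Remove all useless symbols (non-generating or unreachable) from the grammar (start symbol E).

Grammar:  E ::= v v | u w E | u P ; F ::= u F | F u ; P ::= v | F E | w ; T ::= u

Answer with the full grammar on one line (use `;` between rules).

E ::= v v | u w E | u P; P ::= v | w

Generating nonterminals: {E, P, T}.
Reachable from E after that: {E, P}.
Removed useless symbols: {F, T} and every production mentioning them.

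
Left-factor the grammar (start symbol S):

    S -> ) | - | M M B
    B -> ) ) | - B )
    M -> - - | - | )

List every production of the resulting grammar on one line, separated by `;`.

M has alternatives sharing prefix '-': factor to M → - M' with M' → - | ε.

S -> ) | - | M M B; B -> ) ) | - B ); M -> ) | - M'; M' -> - | ε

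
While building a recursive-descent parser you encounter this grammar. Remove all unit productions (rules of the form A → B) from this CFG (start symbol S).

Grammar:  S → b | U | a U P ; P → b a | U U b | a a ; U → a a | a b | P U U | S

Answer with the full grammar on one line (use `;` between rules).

S → a a | a b | P U U | b | a U P; P → b a | U U b | a a; U → a a | a b | P U U | b | a U P

Unit pairs: S ⇒* {U}; U ⇒* {S}.
For every A with A ⇒* B via unit rules, add B's non-unit alternatives to A; then delete every rule of the form X → Y.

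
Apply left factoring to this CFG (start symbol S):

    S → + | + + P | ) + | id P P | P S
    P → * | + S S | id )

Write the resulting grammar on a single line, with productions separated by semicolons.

S → ) + | id P P | P S | + S'; P → * | + S S | id ); S' → eps | + P

S has alternatives sharing prefix '+': factor to S → + S' with S' → ε | + P.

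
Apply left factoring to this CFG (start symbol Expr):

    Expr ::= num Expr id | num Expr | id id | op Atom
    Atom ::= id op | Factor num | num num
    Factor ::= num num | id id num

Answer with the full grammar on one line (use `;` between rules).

Expr ::= id id | op Atom | num Expr Expr1; Atom ::= id op | Factor num | num num; Factor ::= num num | id id num; Expr1 ::= id | epsilon

Expr has alternatives sharing prefix 'num Expr': factor to Expr → num Expr Expr1 with Expr1 → id | ε.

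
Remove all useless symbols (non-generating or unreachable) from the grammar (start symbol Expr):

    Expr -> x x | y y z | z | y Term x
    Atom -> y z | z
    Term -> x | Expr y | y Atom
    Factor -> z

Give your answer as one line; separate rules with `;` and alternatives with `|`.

Expr -> x x | y y z | z | y Term x; Atom -> y z | z; Term -> x | Expr y | y Atom

Generating nonterminals: {Atom, Expr, Factor, Term}.
Reachable from Expr after that: {Atom, Expr, Term}.
Removed useless symbols: {Factor} and every production mentioning them.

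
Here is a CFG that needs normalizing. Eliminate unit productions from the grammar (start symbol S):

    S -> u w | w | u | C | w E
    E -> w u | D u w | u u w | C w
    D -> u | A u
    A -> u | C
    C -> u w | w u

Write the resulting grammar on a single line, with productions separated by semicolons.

S -> u w | w u | w | u | w E; E -> w u | D u w | u u w | C w; D -> u | A u; A -> u w | w u | u; C -> u w | w u

Unit pairs: A ⇒* {C}; S ⇒* {C}.
For each unit pair (A, B), copy every non-unit production of B to A, then drop all unit productions.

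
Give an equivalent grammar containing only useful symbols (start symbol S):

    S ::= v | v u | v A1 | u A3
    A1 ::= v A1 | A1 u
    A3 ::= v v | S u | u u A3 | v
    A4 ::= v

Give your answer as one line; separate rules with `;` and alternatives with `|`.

S ::= v | v u | u A3; A3 ::= v v | S u | u u A3 | v

Generating nonterminals: {A3, A4, S}.
Reachable from S after that: {A3, S}.
Removed useless symbols: {A1, A4} and every production mentioning them.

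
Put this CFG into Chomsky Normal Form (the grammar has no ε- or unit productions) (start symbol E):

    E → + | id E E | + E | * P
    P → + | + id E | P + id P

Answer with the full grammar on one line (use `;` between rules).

Introduce a nonterminal for each terminal appearing in a rule of length ≥ 2: X1 → id, X2 → +, X3 → *.
Binarize each right-hand side of length ≥ 3 by chaining fresh nonterminals (Y1, Y2, …): affected rules were E → X1 E E; P → X2 X1 E; P → P X2 X1 P.

E → + | X1 Y1 | X2 E | X3 P; P → + | X2 Y2 | P Y3; X1 → id; X2 → +; X3 → *; Y1 → E E; Y2 → X1 E; Y3 → X2 Y4; Y4 → X1 P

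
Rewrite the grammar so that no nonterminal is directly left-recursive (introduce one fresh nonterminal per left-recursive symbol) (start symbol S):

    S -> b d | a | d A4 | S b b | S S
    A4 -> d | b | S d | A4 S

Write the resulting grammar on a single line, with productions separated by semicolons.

S -> b d S' | a S' | d A4 S'; A4 -> d A4' | b A4' | S d A4'; S' -> b b S' | S S' | ε; A4' -> S A4' | ε

S, A4 are directly left-recursive.
For S: α = {b b, S}, β = {b d, a, d A4}. Rewrite as S → β S' and S' → α S' | ε.
For A4: α = {S}, β = {d, b, S d}. Rewrite as A4 → β A4' and A4' → α A4' | ε.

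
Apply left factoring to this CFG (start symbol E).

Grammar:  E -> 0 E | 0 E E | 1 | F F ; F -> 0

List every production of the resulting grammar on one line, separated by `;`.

E has alternatives sharing prefix '0 E': factor to E → 0 E E' with E' → ε | E.

E -> 1 | F F | 0 E E'; F -> 0; E' -> ε | E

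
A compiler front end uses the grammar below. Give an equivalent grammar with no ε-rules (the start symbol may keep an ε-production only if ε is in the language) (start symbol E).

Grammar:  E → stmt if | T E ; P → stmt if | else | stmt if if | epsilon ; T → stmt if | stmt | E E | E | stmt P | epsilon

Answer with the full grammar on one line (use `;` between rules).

The nullable symbols are {P, T}.
ε ∉ L(G), so no ε-production is kept.

E → stmt if | T E; P → stmt if | else | stmt if if; T → stmt if | stmt | E E | E | stmt P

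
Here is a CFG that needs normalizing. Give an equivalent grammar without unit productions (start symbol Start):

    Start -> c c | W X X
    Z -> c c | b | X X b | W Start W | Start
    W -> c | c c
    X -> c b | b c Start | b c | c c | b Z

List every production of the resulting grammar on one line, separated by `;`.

Unit pairs: Z ⇒* {Start}.
Replace each nonterminal's rules with the union of the non-unit rules of every nonterminal it unit-derives.

Start -> c c | W X X; Z -> c c | b | X X b | W Start W | W X X; W -> c | c c; X -> c b | b c Start | b c | c c | b Z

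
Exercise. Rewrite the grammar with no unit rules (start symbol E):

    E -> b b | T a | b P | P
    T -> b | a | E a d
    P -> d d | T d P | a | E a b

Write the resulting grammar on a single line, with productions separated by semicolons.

E -> b b | T a | b P | d d | T d P | a | E a b; T -> b | a | E a d; P -> d d | T d P | a | E a b

Unit pairs: E ⇒* {P}.
Replace each nonterminal's rules with the union of the non-unit rules of every nonterminal it unit-derives.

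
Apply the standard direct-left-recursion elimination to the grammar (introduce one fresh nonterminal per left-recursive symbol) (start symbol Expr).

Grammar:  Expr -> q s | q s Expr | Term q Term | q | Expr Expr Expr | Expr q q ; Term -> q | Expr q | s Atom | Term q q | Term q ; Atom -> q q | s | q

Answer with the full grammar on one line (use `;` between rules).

Expr -> q s Expr1 | q s Expr Expr1 | Term q Term Expr1 | q Expr1; Term -> q Term1 | Expr q Term1 | s Atom Term1; Atom -> q q | s | q; Expr1 -> Expr Expr Expr1 | q q Expr1 | ε; Term1 -> q q Term1 | q Term1 | ε

Directly left-recursive nonterminals: Expr, Term.
For Expr: α = {Expr Expr, q q}, β = {q s, q s Expr, Term q Term, q}. Rewrite as Expr → β Expr1 and Expr1 → α Expr1 | ε.
For Term: α = {q q, q}, β = {q, Expr q, s Atom}. Rewrite as Term → β Term1 and Term1 → α Term1 | ε.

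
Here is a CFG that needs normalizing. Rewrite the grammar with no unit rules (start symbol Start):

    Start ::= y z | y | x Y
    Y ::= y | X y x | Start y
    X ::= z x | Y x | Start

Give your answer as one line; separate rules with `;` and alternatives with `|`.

Start ::= y z | y | x Y; Y ::= y | X y x | Start y; X ::= y z | y | x Y | z x | Y x

Unit pairs: X ⇒* {Start}.
For every A with A ⇒* B via unit rules, add B's non-unit alternatives to A; then delete every rule of the form X → Y.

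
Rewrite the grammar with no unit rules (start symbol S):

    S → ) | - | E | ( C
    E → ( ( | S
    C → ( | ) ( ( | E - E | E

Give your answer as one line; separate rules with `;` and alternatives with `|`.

S → ( ( | ) | - | ( C; E → ( ( | ) | - | ( C; C → ( ( | ( | ) ( ( | E - E | ) | - | ( C

Unit pairs: C ⇒* {E, S}; E ⇒* {S}; S ⇒* {E}.
For every A with A ⇒* B via unit rules, add B's non-unit alternatives to A; then delete every rule of the form X → Y.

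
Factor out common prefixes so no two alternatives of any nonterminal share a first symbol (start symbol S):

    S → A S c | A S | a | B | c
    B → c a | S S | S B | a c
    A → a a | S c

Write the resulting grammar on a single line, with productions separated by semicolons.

S has alternatives sharing prefix 'A S': factor to S → A S S' with S' → c | ε.
B has alternatives sharing prefix 'S': factor to B → S B' with B' → S | B.

S → a | B | c | A S S'; B → c a | a c | S B'; A → a a | S c; S' → c | epsilon; B' → S | B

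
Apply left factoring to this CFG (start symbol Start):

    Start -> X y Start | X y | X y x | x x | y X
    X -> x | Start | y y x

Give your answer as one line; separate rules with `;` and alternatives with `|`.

Start has alternatives sharing prefix 'X y': factor to Start → X y Start1 with Start1 → Start | ε | x.

Start -> x x | y X | X y Start1; X -> x | Start | y y x; Start1 -> Start | ε | x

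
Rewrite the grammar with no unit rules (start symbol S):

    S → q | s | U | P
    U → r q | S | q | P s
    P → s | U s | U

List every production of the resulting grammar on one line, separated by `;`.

S → r q | q | P s | s | U s; U → r q | q | P s | s | U s; P → r q | q | P s | s | U s

Unit pairs: P ⇒* {S, U}; S ⇒* {P, U}; U ⇒* {P, S}.
For each unit pair (A, B), copy every non-unit production of B to A, then drop all unit productions.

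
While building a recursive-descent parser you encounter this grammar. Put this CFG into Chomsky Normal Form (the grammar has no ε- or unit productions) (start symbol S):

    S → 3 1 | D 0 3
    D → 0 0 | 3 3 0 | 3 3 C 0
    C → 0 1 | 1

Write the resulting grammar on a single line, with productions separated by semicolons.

Introduce a nonterminal for each terminal appearing in a rule of length ≥ 2: X1 → 3, X2 → 1, X3 → 0.
Binarize each right-hand side of length ≥ 3 by chaining fresh nonterminals (Y1, Y2, …): affected rules were S → D X3 X1; D → X1 X1 X3; D → X1 X1 C X3.

S → X1 X2 | D Y1; D → X3 X3 | X1 Y2 | X1 Y3; C → X3 X2 | 1; X1 → 3; X2 → 1; X3 → 0; Y1 → X3 X1; Y2 → X1 X3; Y3 → X1 Y4; Y4 → C X3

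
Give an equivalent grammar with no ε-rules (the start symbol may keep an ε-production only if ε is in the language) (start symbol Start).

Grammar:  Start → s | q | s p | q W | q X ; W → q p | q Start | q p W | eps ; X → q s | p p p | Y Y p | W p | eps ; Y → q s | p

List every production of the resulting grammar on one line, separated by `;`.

Start → s | q | s p | q W | q X; W → q p | q Start | q p W; X → q s | p p p | Y Y p | W p | p; Y → q s | p

Nullable nonterminals: {W, X}.
ε ∉ L(G), so no ε-production is kept.
Expand every rule over subsets of its nullable positions: X → W p gives W p | p.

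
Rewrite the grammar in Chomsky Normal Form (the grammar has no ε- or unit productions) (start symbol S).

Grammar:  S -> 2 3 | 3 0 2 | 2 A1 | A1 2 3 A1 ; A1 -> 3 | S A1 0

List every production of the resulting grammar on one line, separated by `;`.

Introduce a nonterminal for each terminal appearing in a rule of length ≥ 2: X1 → 2, X2 → 3, X3 → 0.
Binarize each right-hand side of length ≥ 3 by chaining fresh nonterminals (Y1, Y2, …): affected rules were S → X2 X3 X1; S → A1 X1 X2 A1; A1 → S A1 X3.

S -> X1 X2 | X2 Y1 | X1 A1 | A1 Y2; A1 -> 3 | S Y4; X1 -> 2; X2 -> 3; X3 -> 0; Y1 -> X3 X1; Y2 -> X1 Y3; Y3 -> X2 A1; Y4 -> A1 X3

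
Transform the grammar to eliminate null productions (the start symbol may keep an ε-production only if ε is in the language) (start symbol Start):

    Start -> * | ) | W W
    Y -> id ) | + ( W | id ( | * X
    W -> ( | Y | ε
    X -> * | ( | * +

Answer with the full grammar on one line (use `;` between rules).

Start -> * | ) | W W | W | ε; Y -> id ) | + ( W | + ( | id ( | * X; W -> ( | Y; X -> * | ( | * +

Nullable set = {Start, W}.
ε ∈ L(G) since Start is nullable, so keep Start → ε.
Add the nullable-subset variants: Start → W W gives W W | W. Y → + ( W gives + ( W | + (.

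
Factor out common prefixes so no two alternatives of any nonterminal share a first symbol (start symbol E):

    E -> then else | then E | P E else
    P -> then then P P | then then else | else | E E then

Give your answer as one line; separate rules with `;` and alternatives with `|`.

E -> P E else | then E'; P -> else | E E then | then then P'; E' -> else | E; P' -> P P | else

E has alternatives sharing prefix 'then': factor to E → then E' with E' → else | E.
P has alternatives sharing prefix 'then then': factor to P → then then P' with P' → P P | else.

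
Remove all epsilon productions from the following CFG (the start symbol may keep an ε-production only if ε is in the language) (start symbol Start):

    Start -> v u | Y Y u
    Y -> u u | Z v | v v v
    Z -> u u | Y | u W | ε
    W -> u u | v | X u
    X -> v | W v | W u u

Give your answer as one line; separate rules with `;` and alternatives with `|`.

The nullable symbols are {Z}.
ε ∉ L(G), so no ε-production is kept.
Expand every rule over subsets of its nullable positions: Y → Z v gives Z v | v.

Start -> v u | Y Y u; Y -> u u | Z v | v | v v v; Z -> u u | Y | u W; W -> u u | v | X u; X -> v | W v | W u u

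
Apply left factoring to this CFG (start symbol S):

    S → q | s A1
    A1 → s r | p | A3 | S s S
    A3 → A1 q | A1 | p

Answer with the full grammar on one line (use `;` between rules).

A3 has alternatives sharing prefix 'A1': factor to A3 → A1 A3' with A3' → q | ε.

S → q | s A1; A1 → s r | p | A3 | S s S; A3 → p | A1 A3'; A3' → q | ε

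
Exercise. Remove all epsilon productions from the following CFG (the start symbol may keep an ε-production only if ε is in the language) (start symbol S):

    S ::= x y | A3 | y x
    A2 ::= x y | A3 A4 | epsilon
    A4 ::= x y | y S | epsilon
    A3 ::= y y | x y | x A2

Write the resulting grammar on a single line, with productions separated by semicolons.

S ::= x y | A3 | y x; A2 ::= x y | A3 A4 | A3; A4 ::= x y | y S; A3 ::= y y | x y | x A2 | x

The nullable symbols are {A2, A4}.
ε ∉ L(G), so no ε-production is kept.
Expand every rule over subsets of its nullable positions: A2 → A3 A4 gives A3 A4 | A3. A3 → x A2 gives x A2 | x.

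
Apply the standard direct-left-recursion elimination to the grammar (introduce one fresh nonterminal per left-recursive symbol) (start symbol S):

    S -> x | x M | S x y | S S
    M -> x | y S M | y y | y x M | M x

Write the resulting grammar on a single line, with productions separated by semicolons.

Left recursion appears on S, M.
For S: α = {x y, S}, β = {x, x M}. Rewrite as S → β S' and S' → α S' | ε.
For M: α = {x}, β = {x, y S M, y y, y x M}. Rewrite as M → β M' and M' → α M' | ε.

S -> x S' | x M S'; M -> x M' | y S M M' | y y M' | y x M M'; S' -> x y S' | S S' | ε; M' -> x M' | ε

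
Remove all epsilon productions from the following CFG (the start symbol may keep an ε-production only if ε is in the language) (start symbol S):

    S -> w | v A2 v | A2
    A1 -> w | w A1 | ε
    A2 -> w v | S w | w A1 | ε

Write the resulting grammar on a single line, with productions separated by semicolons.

S -> w | v A2 v | v v | A2 | ε; A1 -> w | w A1; A2 -> w v | S w | w | w A1

The nullable symbols are {A1, A2, S}.
ε ∈ L(G) since S is nullable, so keep S → ε.
Add the nullable-subset variants: S → v A2 v gives v A2 v | v v. A2 → S w gives S w | w.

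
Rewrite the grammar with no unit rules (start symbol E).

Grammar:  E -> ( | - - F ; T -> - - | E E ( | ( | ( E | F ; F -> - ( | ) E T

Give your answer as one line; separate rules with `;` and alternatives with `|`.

Unit pairs: T ⇒* {F}.
For each unit pair (A, B), copy every non-unit production of B to A, then drop all unit productions.

E -> ( | - - F; T -> - ( | ) E T | - - | E E ( | ( | ( E; F -> - ( | ) E T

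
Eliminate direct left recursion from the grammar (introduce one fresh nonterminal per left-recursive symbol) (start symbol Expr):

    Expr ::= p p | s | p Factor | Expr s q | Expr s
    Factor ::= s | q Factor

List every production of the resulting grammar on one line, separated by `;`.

Left recursion appears on Expr.
For Expr: α = {s q, s}, β = {p p, s, p Factor}. Rewrite as Expr → β Expr1 and Expr1 → α Expr1 | ε.

Expr ::= p p Expr1 | s Expr1 | p Factor Expr1; Factor ::= s | q Factor; Expr1 ::= s q Expr1 | s Expr1 | ε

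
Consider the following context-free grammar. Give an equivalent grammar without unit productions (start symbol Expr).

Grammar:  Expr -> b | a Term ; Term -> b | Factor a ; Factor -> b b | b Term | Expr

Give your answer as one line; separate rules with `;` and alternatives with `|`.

Expr -> b | a Term; Term -> b | Factor a; Factor -> b b | b Term | b | a Term

Unit pairs: Factor ⇒* {Expr}.
Replace each nonterminal's rules with the union of the non-unit rules of every nonterminal it unit-derives.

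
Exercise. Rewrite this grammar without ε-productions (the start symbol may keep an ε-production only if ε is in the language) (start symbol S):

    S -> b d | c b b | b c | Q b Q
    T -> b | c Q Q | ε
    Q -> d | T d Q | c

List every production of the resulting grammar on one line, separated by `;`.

S -> b d | c b b | b c | Q b Q; T -> b | c Q Q; Q -> d | T d Q | d Q | c

The nullable symbols are {T}.
ε ∉ L(G), so no ε-production is kept.
Expand every rule over subsets of its nullable positions: Q → T d Q gives T d Q | d Q.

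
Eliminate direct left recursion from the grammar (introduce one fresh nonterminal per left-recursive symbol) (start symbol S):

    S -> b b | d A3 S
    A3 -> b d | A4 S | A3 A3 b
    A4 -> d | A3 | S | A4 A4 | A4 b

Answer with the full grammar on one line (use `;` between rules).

S -> b b | d A3 S; A3 -> b d A3' | A4 S A3'; A4 -> d A4' | A3 A4' | S A4'; A3' -> A3 b A3' | ε; A4' -> A4 A4' | b A4' | ε

Left recursion appears on A3, A4.
For A3: α = {A3 b}, β = {b d, A4 S}. Rewrite as A3 → β A3' and A3' → α A3' | ε.
For A4: α = {A4, b}, β = {d, A3, S}. Rewrite as A4 → β A4' and A4' → α A4' | ε.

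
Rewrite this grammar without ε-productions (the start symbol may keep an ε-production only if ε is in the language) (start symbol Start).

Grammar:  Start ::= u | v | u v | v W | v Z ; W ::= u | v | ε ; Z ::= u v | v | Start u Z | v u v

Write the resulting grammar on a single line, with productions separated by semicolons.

Start ::= u | v | u v | v W | v Z; W ::= u | v; Z ::= u v | v | Start u Z | v u v

Nullable nonterminals: {W}.
ε ∉ L(G), so no ε-production is kept.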